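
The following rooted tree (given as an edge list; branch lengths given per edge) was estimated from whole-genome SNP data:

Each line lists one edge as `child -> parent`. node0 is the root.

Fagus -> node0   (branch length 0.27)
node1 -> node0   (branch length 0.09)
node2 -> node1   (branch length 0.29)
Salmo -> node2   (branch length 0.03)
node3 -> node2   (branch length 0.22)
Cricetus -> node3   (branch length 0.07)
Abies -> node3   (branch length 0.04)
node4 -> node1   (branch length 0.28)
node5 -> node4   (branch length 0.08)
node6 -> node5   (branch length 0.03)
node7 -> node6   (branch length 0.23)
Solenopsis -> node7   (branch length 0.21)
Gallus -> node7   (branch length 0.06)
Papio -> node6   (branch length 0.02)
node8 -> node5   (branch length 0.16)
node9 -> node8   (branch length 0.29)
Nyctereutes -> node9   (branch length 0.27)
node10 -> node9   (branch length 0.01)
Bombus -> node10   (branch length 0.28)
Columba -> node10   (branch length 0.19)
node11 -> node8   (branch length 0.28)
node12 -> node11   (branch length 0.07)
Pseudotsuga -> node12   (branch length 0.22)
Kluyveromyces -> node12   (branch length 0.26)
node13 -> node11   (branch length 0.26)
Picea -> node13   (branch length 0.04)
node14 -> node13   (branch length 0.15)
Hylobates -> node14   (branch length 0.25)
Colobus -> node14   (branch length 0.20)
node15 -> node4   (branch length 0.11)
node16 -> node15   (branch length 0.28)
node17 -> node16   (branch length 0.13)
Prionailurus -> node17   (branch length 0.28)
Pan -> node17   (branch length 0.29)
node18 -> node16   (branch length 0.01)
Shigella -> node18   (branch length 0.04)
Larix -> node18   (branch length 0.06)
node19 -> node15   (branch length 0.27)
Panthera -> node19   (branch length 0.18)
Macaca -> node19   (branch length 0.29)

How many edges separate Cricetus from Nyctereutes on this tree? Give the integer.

8

The MRCA of Cricetus and Nyctereutes is the node subtending ((Salmo,(Cricetus,Abies)),((((Solenopsis,Gallus),Papio),((Nyctereutes,(Bombus,Columba)),((Pseudotsuga,Kluyveromyces),(Picea,(Hylobates,Colobus))))),(((Prionailurus,Pan),(Shigella,Larix)),(Panthera,Macaca)))).
From Cricetus up to that node: 3 branches. From Nyctereutes up to the same node: 5 branches. Total: 3 + 5 = 8.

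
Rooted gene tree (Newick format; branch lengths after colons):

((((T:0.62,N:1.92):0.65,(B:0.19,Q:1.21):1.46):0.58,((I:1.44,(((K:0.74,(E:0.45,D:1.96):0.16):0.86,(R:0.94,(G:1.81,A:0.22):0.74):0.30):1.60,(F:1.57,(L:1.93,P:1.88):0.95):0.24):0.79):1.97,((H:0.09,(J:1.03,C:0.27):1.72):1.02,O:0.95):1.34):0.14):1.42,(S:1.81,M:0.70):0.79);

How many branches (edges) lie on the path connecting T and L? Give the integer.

The MRCA of T and L is the node subtending (((T,N),(B,Q)),((I,(((K,(E,D)),(R,(G,A))),(F,(L,P)))),((H,(J,C)),O))).
From T up to that node: 3 branches. From L up to the same node: 6 branches. Total: 3 + 6 = 9.

9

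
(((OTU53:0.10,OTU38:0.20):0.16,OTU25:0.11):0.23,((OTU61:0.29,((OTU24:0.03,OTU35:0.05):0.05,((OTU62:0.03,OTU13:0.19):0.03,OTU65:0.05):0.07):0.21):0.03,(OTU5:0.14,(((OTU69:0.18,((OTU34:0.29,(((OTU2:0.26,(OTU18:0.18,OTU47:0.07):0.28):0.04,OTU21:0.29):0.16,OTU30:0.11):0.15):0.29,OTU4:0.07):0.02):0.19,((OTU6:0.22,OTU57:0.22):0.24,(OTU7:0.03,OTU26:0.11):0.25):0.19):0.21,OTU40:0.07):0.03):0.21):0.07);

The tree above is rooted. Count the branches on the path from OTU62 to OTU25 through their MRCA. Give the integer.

8

The MRCA of OTU62 and OTU25 is the root of the tree.
From OTU62 up to that node: 6 branches. From OTU25 up to the same node: 2 branches. Total: 6 + 2 = 8.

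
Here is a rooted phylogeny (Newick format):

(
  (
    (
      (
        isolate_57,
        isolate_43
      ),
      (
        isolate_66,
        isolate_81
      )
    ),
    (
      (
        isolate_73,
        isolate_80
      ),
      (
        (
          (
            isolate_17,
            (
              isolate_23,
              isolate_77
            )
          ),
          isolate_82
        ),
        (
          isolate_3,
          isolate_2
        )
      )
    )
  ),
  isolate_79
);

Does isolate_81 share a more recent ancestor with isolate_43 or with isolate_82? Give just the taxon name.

The MRCA of isolate_81 and isolate_43 subtends ((isolate_57,isolate_43),(isolate_66,isolate_81)) (4 taxa).
The MRCA of isolate_81 and isolate_82 subtends (((isolate_57,isolate_43),(isolate_66,isolate_81)),((isolate_73,isolate_80),(((isolate_17,(isolate_23,isolate_77)),isolate_82),(isolate_3,isolate_2)))) (12 taxa).
The first is nested inside the second, so isolate_81 shares a more recent common ancestor with isolate_43.

isolate_43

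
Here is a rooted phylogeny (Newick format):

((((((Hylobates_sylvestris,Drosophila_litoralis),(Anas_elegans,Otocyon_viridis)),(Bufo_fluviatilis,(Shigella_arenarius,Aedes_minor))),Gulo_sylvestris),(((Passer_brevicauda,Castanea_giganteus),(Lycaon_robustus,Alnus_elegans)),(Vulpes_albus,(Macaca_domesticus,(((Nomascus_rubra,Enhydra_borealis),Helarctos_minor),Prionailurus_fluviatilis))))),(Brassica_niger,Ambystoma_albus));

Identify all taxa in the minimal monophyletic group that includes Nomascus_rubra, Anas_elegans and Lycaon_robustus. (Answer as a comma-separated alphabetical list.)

Aedes_minor, Alnus_elegans, Anas_elegans, Bufo_fluviatilis, Castanea_giganteus, Drosophila_litoralis, Enhydra_borealis, Gulo_sylvestris, Helarctos_minor, Hylobates_sylvestris, Lycaon_robustus, Macaca_domesticus, Nomascus_rubra, Otocyon_viridis, Passer_brevicauda, Prionailurus_fluviatilis, Shigella_arenarius, Vulpes_albus

Tracing Nomascus_rubra: it sits inside (Nomascus_rubra,Enhydra_borealis).
Tracing Anas_elegans: it sits inside (Anas_elegans,Otocyon_viridis).
Tracing Lycaon_robustus: it sits inside (Lycaon_robustus,Alnus_elegans).
The smallest clade enclosing all 3 is (((((Hylobates_sylvestris,Drosophila_litoralis),(Anas_elegans,Otocyon_viridis)),(Bufo_fluviatilis,(Shigella_arenarius,Aedes_minor))),Gulo_sylvestris),(((Passer_brevicauda,Castanea_giganteus),(Lycaon_robustus,Alnus_elegans)),(Vulpes_albus,(Macaca_domesticus,(((Nomascus_rubra,Enhydra_borealis),Helarctos_minor),Prionailurus_fluviatilis))))); the answer is its 18 terminal taxa in alphabetical order.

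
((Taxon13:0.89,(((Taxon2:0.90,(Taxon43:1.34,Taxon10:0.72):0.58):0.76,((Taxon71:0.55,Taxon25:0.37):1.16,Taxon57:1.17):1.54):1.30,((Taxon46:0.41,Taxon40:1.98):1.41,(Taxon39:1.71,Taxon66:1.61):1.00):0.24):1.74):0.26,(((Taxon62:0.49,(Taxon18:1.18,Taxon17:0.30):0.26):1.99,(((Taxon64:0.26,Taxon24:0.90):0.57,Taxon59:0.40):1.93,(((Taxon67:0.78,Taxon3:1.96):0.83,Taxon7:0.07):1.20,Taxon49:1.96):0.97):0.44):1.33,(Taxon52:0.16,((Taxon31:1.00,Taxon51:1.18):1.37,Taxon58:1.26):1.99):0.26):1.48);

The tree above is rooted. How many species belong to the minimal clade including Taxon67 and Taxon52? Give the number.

14

The MRCA of Taxon67 and Taxon52 is the node subtending (((Taxon62,(Taxon18,Taxon17)),(((Taxon64,Taxon24),Taxon59),(((Taxon67,Taxon3),Taxon7),Taxon49))),(Taxon52,((Taxon31,Taxon51),Taxon58))).
That clade contains 14 terminal taxa: Taxon17, Taxon18, Taxon24, Taxon3, Taxon31, Taxon49, Taxon51, Taxon52, Taxon58, Taxon59, Taxon62, Taxon64, Taxon67, Taxon7.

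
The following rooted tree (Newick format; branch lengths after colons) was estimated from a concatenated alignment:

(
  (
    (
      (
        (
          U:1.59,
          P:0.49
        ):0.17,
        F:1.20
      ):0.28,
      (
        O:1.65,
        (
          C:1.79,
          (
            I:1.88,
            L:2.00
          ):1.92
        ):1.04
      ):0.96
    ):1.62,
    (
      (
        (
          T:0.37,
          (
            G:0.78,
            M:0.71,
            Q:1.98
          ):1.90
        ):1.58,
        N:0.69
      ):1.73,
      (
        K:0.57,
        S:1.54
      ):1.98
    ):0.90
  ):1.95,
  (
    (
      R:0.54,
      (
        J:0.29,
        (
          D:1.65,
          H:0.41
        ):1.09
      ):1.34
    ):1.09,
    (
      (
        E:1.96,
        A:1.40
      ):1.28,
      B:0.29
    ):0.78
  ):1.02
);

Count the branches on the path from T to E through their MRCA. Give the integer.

The MRCA of T and E is the root of the tree.
From T up to that node: 5 branches. From E up to the same node: 4 branches. Total: 5 + 4 = 9.

9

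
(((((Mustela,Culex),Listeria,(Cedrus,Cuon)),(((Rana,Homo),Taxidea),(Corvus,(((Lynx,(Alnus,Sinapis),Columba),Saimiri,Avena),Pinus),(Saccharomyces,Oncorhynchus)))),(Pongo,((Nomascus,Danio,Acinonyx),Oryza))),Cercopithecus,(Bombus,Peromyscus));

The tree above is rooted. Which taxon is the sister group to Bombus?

Peromyscus

Bombus attaches to the tree at the node subtending (Bombus,Peromyscus).
The other lineage descending from that same node — the sister group — is the single tip Peromyscus.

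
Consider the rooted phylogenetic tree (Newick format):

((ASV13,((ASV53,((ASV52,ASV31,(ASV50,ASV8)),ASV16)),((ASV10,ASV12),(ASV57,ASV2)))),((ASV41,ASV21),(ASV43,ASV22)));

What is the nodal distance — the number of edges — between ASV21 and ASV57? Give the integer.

8

The MRCA of ASV21 and ASV57 is the root of the tree.
From ASV21 up to that node: 3 branches. From ASV57 up to the same node: 5 branches. Total: 3 + 5 = 8.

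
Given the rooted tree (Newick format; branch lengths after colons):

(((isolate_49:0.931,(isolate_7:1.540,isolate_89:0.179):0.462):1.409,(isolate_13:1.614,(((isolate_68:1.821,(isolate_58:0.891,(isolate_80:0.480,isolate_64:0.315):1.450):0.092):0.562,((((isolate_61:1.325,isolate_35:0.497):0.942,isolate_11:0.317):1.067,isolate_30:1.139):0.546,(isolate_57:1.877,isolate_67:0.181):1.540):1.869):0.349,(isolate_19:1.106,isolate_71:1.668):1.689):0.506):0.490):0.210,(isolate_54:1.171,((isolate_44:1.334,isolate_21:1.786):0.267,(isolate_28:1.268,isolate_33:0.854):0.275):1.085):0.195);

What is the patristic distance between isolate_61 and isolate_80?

The path runs isolate_61 → … → MRCA → … → isolate_80; the MRCA is the node subtending ((isolate_68,(isolate_58,(isolate_80,isolate_64))),((((isolate_61,isolate_35),isolate_11),isolate_30),(isolate_57,isolate_67))).
Branch lengths along that path: 1.325 + 0.942 + 1.067 + 0.546 + 1.869 + 0.562 + 0.092 + 1.450 + 0.480 = 8.333.

8.333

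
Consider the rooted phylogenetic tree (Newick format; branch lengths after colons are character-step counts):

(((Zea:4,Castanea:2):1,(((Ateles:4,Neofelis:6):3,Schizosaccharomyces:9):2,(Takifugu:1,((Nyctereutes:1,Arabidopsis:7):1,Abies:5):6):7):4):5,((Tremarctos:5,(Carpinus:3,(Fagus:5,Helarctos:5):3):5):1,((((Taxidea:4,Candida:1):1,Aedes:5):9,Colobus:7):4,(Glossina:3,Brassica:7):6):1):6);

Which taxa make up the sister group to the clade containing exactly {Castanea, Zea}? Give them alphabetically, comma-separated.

The clade containing exactly {Castanea, Zea} attaches to the tree at the node subtending ((Zea,Castanea),(((Ateles,Neofelis),Schizosaccharomyces),(Takifugu,((Nyctereutes,Arabidopsis),Abies)))).
The other lineage descending from that same node — the sister group — is (((Ateles,Neofelis),Schizosaccharomyces),(Takifugu,((Nyctereutes,Arabidopsis),Abies))); its 7 tips in alphabetical order are the answer.

Abies, Arabidopsis, Ateles, Neofelis, Nyctereutes, Schizosaccharomyces, Takifugu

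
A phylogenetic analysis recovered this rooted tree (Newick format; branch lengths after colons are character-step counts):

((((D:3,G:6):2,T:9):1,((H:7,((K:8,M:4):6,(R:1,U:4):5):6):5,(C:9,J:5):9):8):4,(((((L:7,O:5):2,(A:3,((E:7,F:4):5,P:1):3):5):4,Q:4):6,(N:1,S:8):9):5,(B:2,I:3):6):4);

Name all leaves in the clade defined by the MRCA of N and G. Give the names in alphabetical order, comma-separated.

Tracing N: it sits inside (N,S).
Tracing G: it sits inside (D,G).
The smallest clade enclosing both is the whole tree (their MRCA is the root), so the answer is all 21 tips in alphabetical order.

A, B, C, D, E, F, G, H, I, J, K, L, M, N, O, P, Q, R, S, T, U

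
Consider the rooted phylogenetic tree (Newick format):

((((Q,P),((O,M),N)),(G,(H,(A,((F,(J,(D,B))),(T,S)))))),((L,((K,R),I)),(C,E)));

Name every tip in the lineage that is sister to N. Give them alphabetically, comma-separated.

N attaches to the tree at the node subtending ((O,M),N).
The other lineage descending from that same node — the sister group — is (O,M); its 2 tips in alphabetical order are the answer.

M, O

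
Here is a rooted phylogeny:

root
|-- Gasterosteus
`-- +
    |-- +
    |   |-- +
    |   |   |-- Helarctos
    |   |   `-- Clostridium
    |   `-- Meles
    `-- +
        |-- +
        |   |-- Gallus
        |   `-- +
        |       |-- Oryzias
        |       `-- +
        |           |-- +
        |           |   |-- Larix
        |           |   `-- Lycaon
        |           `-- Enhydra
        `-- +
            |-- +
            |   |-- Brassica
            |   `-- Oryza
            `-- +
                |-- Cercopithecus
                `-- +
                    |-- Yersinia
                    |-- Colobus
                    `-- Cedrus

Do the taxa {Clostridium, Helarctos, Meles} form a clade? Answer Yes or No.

The most recent common ancestor of these taxa subtends ((Helarctos,Clostridium),Meles).
That clade has exactly 3 tips — every listed taxon and nothing else — so the group is monophyletic.

Yes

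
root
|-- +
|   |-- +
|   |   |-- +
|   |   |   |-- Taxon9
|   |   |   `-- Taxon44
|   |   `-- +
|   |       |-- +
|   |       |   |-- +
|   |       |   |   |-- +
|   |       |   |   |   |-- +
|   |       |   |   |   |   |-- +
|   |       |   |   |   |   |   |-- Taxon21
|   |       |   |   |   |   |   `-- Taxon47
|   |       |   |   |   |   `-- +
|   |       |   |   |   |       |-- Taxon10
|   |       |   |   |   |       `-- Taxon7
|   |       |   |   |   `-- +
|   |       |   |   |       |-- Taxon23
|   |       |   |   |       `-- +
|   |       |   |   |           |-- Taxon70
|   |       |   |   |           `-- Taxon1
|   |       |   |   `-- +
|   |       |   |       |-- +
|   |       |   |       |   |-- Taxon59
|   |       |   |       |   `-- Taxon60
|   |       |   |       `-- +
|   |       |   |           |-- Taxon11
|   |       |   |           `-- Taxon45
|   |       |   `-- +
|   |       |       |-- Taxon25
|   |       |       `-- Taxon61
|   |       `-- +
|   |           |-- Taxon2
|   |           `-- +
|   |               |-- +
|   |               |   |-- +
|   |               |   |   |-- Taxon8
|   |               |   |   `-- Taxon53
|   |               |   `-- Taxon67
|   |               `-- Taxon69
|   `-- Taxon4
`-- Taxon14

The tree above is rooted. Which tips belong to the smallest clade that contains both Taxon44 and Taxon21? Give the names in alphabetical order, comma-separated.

Tracing Taxon44: it sits inside (Taxon9,Taxon44).
Tracing Taxon21: it sits inside (Taxon21,Taxon47).
The smallest clade enclosing both is ((Taxon9,Taxon44),((((((Taxon21,Taxon47),(Taxon10,Taxon7)),(Taxon23,(Taxon70,Taxon1))),((Taxon59,Taxon60),(Taxon11,Taxon45))),(Taxon25,Taxon61)),(Taxon2,(((Taxon8,Taxon53),Taxon67),Taxon69)))); the answer is its 20 terminal taxa in alphabetical order.

Taxon1, Taxon10, Taxon11, Taxon2, Taxon21, Taxon23, Taxon25, Taxon44, Taxon45, Taxon47, Taxon53, Taxon59, Taxon60, Taxon61, Taxon67, Taxon69, Taxon7, Taxon70, Taxon8, Taxon9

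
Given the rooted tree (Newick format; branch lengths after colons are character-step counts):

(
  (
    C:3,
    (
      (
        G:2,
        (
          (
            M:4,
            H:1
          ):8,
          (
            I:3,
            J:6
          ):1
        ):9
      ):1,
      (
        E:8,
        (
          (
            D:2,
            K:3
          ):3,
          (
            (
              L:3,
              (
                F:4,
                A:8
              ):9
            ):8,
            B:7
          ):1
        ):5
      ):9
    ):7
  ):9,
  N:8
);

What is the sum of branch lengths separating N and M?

46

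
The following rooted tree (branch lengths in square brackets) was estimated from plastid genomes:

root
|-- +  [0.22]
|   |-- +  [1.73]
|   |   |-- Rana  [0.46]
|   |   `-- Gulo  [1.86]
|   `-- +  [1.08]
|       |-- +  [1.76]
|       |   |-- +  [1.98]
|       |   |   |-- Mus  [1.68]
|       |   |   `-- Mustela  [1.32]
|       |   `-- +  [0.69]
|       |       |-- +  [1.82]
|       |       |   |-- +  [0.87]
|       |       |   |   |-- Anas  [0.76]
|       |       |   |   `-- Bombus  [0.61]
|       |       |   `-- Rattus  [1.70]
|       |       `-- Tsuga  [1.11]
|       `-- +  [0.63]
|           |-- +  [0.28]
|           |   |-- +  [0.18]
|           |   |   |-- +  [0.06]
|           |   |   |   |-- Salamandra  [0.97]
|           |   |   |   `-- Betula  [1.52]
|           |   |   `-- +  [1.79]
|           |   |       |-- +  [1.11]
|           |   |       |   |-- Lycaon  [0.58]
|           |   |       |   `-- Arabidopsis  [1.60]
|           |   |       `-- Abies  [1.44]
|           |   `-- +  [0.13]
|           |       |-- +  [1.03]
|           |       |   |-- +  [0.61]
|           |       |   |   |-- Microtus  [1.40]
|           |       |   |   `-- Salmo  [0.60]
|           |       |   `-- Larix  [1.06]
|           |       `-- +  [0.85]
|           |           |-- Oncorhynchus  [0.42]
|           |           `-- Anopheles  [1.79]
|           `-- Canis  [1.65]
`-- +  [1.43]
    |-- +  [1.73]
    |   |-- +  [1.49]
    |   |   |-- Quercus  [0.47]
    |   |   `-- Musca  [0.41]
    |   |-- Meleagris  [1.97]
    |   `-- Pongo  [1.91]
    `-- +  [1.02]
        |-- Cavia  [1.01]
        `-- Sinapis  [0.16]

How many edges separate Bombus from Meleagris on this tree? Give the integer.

10

The MRCA of Bombus and Meleagris is the root of the tree.
From Bombus up to that node: 7 branches. From Meleagris up to the same node: 3 branches. Total: 7 + 3 = 10.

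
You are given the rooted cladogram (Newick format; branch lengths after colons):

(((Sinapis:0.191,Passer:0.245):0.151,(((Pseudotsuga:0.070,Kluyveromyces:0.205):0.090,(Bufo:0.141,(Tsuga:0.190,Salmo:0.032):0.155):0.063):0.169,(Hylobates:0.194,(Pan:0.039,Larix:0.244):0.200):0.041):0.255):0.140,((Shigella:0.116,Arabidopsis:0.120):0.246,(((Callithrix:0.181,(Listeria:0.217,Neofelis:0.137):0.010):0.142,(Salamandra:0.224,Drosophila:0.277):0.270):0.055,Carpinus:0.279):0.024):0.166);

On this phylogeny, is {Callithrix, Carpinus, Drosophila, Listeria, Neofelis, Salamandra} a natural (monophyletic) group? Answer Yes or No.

Yes

The most recent common ancestor of these taxa subtends (((Callithrix,(Listeria,Neofelis)),(Salamandra,Drosophila)),Carpinus).
That clade has exactly 6 tips — every listed taxon and nothing else — so the group is monophyletic.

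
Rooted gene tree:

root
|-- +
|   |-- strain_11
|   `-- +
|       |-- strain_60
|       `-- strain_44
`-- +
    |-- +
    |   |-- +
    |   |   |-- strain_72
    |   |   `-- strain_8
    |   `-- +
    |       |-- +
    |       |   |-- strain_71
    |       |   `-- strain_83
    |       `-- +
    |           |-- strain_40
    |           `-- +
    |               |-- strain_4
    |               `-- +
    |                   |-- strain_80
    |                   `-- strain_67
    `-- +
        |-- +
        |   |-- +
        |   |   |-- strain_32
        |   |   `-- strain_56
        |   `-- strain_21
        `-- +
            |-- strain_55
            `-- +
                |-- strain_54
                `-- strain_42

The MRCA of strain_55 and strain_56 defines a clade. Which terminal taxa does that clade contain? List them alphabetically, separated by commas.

Tracing strain_55: it sits inside (strain_55,(strain_54,strain_42)).
Tracing strain_56: it sits inside (strain_32,strain_56).
The smallest clade enclosing both is (((strain_32,strain_56),strain_21),(strain_55,(strain_54,strain_42))); the answer is its 6 terminal taxa in alphabetical order.

strain_21, strain_32, strain_42, strain_54, strain_55, strain_56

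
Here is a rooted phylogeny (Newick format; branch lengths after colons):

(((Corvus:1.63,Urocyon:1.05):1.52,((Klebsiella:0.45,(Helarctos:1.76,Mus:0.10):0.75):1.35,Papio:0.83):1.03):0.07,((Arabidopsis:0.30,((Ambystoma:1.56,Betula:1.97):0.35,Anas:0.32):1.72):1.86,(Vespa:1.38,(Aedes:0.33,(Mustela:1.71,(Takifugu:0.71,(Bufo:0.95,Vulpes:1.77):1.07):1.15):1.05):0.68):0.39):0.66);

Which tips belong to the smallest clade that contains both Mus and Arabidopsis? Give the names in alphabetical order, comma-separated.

Aedes, Ambystoma, Anas, Arabidopsis, Betula, Bufo, Corvus, Helarctos, Klebsiella, Mus, Mustela, Papio, Takifugu, Urocyon, Vespa, Vulpes

Tracing Mus: it sits inside (Helarctos,Mus).
Tracing Arabidopsis: it sits inside (Arabidopsis,((Ambystoma,Betula),Anas)).
The smallest clade enclosing both is the whole tree (their MRCA is the root), so the answer is all 16 tips in alphabetical order.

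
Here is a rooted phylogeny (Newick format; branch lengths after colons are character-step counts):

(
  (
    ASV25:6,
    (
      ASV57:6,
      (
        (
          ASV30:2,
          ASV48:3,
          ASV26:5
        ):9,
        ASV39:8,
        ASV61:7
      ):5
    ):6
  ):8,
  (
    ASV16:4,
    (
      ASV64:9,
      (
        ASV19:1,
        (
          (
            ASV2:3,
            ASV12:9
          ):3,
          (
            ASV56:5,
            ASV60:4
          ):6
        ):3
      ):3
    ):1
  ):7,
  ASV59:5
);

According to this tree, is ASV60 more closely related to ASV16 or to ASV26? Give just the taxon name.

The MRCA of ASV60 and ASV16 subtends (ASV16,(ASV64,(ASV19,((ASV2,ASV12),(ASV56,ASV60))))) (7 taxa).
The MRCA of ASV60 and ASV26 is the root, subtending the entire tree (15 taxa).
The first is nested inside the second, so ASV60 shares a more recent common ancestor with ASV16.

ASV16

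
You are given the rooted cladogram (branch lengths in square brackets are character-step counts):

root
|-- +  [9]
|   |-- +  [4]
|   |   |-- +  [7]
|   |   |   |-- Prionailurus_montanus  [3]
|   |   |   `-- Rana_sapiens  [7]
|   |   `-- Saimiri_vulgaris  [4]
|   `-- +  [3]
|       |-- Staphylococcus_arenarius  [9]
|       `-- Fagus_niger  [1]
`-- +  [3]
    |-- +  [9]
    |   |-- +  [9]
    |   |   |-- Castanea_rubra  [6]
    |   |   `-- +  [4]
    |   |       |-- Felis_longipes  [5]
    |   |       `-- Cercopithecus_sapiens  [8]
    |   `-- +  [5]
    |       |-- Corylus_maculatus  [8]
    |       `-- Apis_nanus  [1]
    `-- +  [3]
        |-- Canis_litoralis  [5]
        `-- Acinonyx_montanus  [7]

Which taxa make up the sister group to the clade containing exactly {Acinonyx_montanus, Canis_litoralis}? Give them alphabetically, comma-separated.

Apis_nanus, Castanea_rubra, Cercopithecus_sapiens, Corylus_maculatus, Felis_longipes

The clade containing exactly {Acinonyx_montanus, Canis_litoralis} attaches to the tree at the node subtending (((Castanea_rubra,(Felis_longipes,Cercopithecus_sapiens)),(Corylus_maculatus,Apis_nanus)),(Canis_litoralis,Acinonyx_montanus)).
The other lineage descending from that same node — the sister group — is ((Castanea_rubra,(Felis_longipes,Cercopithecus_sapiens)),(Corylus_maculatus,Apis_nanus)); its 5 tips in alphabetical order are the answer.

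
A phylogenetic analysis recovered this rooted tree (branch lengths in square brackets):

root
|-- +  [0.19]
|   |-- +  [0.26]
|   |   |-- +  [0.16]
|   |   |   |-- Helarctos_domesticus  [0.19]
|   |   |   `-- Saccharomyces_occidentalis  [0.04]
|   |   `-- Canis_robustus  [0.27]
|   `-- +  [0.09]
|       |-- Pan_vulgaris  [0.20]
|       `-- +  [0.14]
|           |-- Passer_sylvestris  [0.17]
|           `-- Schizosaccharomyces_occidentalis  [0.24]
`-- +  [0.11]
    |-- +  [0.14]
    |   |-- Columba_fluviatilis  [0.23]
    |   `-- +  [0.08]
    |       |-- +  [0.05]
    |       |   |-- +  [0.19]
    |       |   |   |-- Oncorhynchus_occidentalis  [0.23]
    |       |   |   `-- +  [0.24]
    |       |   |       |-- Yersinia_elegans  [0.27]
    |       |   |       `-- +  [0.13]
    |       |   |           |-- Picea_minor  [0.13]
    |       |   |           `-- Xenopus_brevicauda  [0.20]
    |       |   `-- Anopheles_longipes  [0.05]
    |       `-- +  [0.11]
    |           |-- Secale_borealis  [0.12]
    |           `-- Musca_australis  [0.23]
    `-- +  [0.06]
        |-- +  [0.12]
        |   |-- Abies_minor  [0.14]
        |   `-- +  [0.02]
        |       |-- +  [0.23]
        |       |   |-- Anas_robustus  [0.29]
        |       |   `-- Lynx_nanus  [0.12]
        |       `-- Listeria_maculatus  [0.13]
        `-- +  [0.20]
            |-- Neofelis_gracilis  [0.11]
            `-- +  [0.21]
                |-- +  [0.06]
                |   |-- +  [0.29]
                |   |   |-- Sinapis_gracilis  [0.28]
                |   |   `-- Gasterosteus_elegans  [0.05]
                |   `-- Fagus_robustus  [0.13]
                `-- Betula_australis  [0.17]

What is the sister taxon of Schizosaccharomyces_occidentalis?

Passer_sylvestris

Schizosaccharomyces_occidentalis attaches to the tree at the node subtending (Passer_sylvestris,Schizosaccharomyces_occidentalis).
The other lineage descending from that same node — the sister group — is the single tip Passer_sylvestris.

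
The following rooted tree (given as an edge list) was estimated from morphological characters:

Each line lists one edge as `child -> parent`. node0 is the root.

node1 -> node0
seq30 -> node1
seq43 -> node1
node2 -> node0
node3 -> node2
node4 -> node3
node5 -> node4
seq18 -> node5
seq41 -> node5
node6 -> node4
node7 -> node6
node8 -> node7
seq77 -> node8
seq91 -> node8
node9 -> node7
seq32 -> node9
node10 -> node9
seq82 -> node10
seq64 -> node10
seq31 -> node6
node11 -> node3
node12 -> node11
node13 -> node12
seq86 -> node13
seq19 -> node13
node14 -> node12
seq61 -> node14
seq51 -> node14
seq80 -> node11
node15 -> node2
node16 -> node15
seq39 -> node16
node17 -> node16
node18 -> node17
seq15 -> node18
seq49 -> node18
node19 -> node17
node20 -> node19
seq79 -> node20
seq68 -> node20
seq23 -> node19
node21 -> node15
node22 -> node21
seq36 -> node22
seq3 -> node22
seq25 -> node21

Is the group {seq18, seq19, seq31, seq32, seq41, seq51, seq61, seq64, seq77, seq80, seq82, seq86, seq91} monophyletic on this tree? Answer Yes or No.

The most recent common ancestor of these taxa subtends (((seq18,seq41),(((seq77,seq91),(seq32,(seq82,seq64))),seq31)),(((seq86,seq19),(seq61,seq51)),seq80)).
That clade has exactly 13 tips — every listed taxon and nothing else — so the group is monophyletic.

Yes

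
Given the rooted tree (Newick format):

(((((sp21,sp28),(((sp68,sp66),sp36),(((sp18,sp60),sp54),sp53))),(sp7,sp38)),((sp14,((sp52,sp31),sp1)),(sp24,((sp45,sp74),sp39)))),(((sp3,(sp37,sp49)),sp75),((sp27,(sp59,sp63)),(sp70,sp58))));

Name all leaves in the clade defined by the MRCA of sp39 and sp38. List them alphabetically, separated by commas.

Tracing sp39: it sits inside ((sp45,sp74),sp39).
Tracing sp38: it sits inside (sp7,sp38).
The smallest clade enclosing both is ((((sp21,sp28),(((sp68,sp66),sp36),(((sp18,sp60),sp54),sp53))),(sp7,sp38)),((sp14,((sp52,sp31),sp1)),(sp24,((sp45,sp74),sp39)))); the answer is its 19 terminal taxa in alphabetical order.

sp1, sp14, sp18, sp21, sp24, sp28, sp31, sp36, sp38, sp39, sp45, sp52, sp53, sp54, sp60, sp66, sp68, sp7, sp74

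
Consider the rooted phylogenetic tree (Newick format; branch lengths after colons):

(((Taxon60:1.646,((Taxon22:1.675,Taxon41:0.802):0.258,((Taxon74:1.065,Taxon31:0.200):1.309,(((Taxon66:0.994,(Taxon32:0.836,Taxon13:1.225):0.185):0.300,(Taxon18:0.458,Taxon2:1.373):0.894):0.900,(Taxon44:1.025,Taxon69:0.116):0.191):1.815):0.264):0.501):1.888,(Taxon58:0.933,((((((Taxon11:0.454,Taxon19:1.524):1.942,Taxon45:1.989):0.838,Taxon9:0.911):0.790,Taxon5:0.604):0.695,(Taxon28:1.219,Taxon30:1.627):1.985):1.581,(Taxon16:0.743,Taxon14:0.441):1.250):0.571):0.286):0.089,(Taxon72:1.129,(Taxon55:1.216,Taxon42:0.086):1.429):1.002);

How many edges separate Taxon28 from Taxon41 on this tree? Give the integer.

9

The MRCA of Taxon28 and Taxon41 is the node subtending ((Taxon60,((Taxon22,Taxon41),((Taxon74,Taxon31),(((Taxon66,(Taxon32,Taxon13)),(Taxon18,Taxon2)),(Taxon44,Taxon69))))),(Taxon58,((((((Taxon11,Taxon19),Taxon45),Taxon9),Taxon5),(Taxon28,Taxon30)),(Taxon16,Taxon14)))).
From Taxon28 up to that node: 5 branches. From Taxon41 up to the same node: 4 branches. Total: 5 + 4 = 9.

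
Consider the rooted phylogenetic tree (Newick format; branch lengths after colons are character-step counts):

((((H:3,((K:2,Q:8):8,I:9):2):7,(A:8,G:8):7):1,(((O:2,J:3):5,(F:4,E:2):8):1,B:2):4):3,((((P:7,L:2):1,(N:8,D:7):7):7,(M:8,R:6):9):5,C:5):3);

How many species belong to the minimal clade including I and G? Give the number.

The MRCA of I and G is the node subtending ((H,((K,Q),I)),(A,G)).
That clade contains 6 terminal taxa: A, G, H, I, K, Q.

6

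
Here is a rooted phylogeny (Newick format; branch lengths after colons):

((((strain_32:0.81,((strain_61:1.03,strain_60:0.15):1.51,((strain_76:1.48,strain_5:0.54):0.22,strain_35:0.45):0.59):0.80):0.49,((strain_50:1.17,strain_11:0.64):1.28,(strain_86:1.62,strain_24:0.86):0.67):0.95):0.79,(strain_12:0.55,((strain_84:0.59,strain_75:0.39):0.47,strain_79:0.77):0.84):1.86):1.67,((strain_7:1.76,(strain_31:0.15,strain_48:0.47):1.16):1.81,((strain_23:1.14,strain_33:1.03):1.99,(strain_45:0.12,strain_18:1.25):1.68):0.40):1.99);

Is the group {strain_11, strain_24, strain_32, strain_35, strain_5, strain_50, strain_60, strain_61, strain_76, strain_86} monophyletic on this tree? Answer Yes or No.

The most recent common ancestor of these taxa subtends ((strain_32,((strain_61,strain_60),((strain_76,strain_5),strain_35))),((strain_50,strain_11),(strain_86,strain_24))).
That clade has exactly 10 tips — every listed taxon and nothing else — so the group is monophyletic.

Yes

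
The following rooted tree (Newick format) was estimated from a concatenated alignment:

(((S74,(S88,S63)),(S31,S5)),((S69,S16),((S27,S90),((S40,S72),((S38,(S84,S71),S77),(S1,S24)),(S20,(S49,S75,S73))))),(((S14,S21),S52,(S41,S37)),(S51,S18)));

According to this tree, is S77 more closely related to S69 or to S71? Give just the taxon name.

S71

The MRCA of S77 and S71 subtends (S38,(S84,S71),S77) (4 taxa).
The MRCA of S77 and S69 subtends ((S69,S16),((S27,S90),((S40,S72),((S38,(S84,S71),S77),(S1,S24)),(S20,(S49,S75,S73))))) (16 taxa).
The first is nested inside the second, so S77 shares a more recent common ancestor with S71.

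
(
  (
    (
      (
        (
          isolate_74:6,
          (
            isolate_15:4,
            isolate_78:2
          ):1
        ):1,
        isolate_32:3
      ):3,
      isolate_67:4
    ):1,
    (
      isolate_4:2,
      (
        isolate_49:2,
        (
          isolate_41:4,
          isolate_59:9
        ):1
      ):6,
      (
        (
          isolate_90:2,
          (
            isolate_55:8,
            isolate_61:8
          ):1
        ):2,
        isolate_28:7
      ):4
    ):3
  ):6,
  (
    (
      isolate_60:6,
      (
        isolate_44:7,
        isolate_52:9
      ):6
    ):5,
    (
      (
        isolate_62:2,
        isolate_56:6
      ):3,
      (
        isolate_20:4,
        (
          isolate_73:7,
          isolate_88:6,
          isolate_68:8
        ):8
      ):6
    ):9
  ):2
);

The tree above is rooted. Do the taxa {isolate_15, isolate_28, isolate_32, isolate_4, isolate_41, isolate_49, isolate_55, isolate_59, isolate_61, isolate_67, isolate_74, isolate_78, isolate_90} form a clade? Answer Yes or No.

The most recent common ancestor of these taxa subtends ((((isolate_74,(isolate_15,isolate_78)),isolate_32),isolate_67),(isolate_4,(isolate_49,(isolate_41,isolate_59)),((isolate_90,(isolate_55,isolate_61)),isolate_28))).
That clade has exactly 13 tips — every listed taxon and nothing else — so the group is monophyletic.

Yes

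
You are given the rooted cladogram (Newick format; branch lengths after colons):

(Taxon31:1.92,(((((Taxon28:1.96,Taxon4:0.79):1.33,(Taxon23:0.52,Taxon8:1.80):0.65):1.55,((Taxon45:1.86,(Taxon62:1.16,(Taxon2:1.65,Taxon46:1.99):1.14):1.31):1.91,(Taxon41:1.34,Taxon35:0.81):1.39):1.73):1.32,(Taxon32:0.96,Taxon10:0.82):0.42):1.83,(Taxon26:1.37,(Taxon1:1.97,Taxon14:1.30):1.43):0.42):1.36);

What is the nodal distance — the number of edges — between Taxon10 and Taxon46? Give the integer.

The MRCA of Taxon10 and Taxon46 is the node subtending ((((Taxon28,Taxon4),(Taxon23,Taxon8)),((Taxon45,(Taxon62,(Taxon2,Taxon46))),(Taxon41,Taxon35))),(Taxon32,Taxon10)).
From Taxon10 up to that node: 2 branches. From Taxon46 up to the same node: 6 branches. Total: 2 + 6 = 8.

8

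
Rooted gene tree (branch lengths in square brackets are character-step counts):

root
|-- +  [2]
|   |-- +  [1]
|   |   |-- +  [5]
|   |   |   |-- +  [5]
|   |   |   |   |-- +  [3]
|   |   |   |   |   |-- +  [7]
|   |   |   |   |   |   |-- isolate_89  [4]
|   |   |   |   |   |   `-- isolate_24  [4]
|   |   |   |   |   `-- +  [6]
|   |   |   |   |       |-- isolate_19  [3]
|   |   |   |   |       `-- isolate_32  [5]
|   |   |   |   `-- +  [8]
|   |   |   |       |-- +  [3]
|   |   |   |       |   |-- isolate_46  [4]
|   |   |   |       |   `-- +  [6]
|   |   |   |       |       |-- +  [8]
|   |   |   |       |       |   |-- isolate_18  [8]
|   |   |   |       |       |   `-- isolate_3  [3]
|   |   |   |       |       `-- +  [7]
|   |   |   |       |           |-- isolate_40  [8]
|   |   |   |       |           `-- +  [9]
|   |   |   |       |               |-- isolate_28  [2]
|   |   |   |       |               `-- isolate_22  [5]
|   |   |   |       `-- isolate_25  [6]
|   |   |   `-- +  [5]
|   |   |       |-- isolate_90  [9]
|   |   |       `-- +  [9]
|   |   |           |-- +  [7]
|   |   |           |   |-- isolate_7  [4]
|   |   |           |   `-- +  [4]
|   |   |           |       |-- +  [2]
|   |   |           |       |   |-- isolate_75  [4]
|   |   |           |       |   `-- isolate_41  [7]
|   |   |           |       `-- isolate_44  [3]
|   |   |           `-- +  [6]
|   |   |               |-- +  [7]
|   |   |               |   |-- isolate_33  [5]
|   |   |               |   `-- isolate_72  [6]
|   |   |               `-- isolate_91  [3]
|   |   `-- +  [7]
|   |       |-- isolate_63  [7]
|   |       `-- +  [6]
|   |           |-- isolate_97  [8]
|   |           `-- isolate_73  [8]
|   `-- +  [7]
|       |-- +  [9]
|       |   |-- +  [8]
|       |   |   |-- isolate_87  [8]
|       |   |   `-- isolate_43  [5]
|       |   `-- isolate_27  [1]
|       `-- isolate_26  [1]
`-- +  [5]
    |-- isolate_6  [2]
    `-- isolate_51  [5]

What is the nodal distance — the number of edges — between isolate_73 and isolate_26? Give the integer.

The MRCA of isolate_73 and isolate_26 is the node subtending ((((((isolate_89,isolate_24),(isolate_19,isolate_32)),((isolate_46,((isolate_18,isolate_3),(isolate_40,(isolate_28,isolate_22)))),isolate_25)),(isolate_90,((isolate_7,((isolate_75,isolate_41),isolate_44)),((isolate_33,isolate_72),isolate_91)))),(isolate_63,(isolate_97,isolate_73))),(((isolate_87,isolate_43),isolate_27),isolate_26)).
From isolate_73 up to that node: 4 branches. From isolate_26 up to the same node: 2 branches. Total: 4 + 2 = 6.

6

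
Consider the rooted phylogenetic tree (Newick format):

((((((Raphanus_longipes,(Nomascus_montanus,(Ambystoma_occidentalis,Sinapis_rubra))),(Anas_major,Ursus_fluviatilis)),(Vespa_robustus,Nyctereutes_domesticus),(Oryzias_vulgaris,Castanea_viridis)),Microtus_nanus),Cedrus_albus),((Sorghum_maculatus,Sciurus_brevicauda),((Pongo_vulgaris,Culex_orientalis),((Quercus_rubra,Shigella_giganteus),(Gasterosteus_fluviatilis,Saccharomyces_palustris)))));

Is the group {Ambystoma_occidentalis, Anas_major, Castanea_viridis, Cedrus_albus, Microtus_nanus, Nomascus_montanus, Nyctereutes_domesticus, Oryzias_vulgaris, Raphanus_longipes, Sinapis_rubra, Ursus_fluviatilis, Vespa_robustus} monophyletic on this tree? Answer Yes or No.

The most recent common ancestor of these taxa subtends (((((Raphanus_longipes,(Nomascus_montanus,(Ambystoma_occidentalis,Sinapis_rubra))),(Anas_major,Ursus_fluviatilis)),(Vespa_robustus,Nyctereutes_domesticus),(Oryzias_vulgaris,Castanea_viridis)),Microtus_nanus),Cedrus_albus).
That clade has exactly 12 tips — every listed taxon and nothing else — so the group is monophyletic.

Yes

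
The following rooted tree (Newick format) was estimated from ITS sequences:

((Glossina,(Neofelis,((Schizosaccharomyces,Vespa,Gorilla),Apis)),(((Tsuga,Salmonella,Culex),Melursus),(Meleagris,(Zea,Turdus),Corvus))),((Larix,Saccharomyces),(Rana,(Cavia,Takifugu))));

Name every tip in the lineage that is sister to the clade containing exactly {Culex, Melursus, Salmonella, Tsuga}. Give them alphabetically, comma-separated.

Corvus, Meleagris, Turdus, Zea

The clade containing exactly {Culex, Melursus, Salmonella, Tsuga} attaches to the tree at the node subtending (((Tsuga,Salmonella,Culex),Melursus),(Meleagris,(Zea,Turdus),Corvus)).
The other lineage descending from that same node — the sister group — is (Meleagris,(Zea,Turdus),Corvus); its 4 tips in alphabetical order are the answer.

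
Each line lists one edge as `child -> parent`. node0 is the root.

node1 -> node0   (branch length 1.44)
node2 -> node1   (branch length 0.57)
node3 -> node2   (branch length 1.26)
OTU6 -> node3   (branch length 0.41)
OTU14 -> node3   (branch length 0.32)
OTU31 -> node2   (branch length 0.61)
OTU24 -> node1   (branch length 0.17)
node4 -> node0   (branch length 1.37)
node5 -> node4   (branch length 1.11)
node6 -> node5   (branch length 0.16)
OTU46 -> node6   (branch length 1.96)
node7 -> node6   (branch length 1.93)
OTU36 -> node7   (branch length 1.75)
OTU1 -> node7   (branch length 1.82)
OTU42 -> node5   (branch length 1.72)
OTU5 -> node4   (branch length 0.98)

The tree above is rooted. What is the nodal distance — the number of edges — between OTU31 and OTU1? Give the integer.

8

The MRCA of OTU31 and OTU1 is the root of the tree.
From OTU31 up to that node: 3 branches. From OTU1 up to the same node: 5 branches. Total: 3 + 5 = 8.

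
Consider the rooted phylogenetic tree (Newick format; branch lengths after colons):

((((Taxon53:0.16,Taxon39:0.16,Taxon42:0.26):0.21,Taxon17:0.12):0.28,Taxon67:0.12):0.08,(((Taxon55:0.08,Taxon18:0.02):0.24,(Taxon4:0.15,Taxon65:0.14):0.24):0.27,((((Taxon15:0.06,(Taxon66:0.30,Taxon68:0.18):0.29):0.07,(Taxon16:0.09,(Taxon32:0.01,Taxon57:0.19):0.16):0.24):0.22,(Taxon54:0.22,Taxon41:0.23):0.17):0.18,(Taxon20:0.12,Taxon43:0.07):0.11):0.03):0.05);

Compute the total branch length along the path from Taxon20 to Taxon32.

The path runs Taxon20 → … → MRCA → … → Taxon32; the MRCA is the node subtending ((((Taxon15,(Taxon66,Taxon68)),(Taxon16,(Taxon32,Taxon57))),(Taxon54,Taxon41)),(Taxon20,Taxon43)).
Branch lengths along that path: 0.12 + 0.11 + 0.18 + 0.22 + 0.24 + 0.16 + 0.01 = 1.04.

1.04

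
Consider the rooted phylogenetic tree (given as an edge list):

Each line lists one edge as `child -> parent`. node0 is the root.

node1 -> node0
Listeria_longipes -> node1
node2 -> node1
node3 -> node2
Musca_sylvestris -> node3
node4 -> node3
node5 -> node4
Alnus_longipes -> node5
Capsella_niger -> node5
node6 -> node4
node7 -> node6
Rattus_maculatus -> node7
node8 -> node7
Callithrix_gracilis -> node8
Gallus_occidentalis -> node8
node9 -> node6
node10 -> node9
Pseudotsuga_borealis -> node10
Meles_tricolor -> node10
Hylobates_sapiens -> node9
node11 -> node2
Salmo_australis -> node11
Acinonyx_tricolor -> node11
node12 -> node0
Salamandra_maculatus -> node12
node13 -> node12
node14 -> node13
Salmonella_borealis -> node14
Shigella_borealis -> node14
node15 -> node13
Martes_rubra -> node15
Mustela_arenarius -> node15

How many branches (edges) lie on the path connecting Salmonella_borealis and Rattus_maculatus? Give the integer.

11

The MRCA of Salmonella_borealis and Rattus_maculatus is the root of the tree.
From Salmonella_borealis up to that node: 4 branches. From Rattus_maculatus up to the same node: 7 branches. Total: 4 + 7 = 11.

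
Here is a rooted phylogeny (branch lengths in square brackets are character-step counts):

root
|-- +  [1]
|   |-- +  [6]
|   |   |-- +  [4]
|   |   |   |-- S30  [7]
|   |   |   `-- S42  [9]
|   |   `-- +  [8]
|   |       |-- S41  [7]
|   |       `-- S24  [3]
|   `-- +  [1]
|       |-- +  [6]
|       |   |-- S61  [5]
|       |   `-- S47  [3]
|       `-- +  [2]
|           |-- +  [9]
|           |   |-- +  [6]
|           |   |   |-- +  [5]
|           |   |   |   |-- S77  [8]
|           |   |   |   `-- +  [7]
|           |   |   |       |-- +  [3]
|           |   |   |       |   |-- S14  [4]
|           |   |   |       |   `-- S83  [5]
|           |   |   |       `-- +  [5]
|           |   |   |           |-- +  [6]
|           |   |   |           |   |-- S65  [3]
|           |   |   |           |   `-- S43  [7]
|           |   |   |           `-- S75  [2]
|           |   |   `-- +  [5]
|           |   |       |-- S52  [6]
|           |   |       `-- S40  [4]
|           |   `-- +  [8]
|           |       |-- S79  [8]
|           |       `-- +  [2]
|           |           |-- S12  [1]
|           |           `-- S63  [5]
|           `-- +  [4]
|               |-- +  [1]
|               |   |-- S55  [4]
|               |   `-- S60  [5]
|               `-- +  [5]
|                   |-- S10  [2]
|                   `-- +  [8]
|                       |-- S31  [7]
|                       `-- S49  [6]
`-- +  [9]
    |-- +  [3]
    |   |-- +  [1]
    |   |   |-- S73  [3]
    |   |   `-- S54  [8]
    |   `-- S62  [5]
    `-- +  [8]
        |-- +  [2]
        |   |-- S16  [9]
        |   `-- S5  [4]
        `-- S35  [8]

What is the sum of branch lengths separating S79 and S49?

48

The path runs S79 → … → MRCA → … → S49; the MRCA is the node subtending ((((S77,((S14,S83),((S65,S43),S75))),(S52,S40)),(S79,(S12,S63))),((S55,S60),(S10,(S31,S49)))).
Branch lengths along that path: 8 + 8 + 9 + 4 + 5 + 8 + 6 = 48.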